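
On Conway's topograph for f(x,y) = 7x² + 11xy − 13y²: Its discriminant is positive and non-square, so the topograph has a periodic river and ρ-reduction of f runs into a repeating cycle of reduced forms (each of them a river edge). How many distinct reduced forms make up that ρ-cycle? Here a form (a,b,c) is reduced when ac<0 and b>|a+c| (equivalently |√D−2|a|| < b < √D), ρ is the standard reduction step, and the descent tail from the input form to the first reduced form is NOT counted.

D = 485, ⌊√D⌋ = 22
river: ρ → (-13,15,5)
river: ρ → (5,15,-13)
river: ρ → (-13,11,7)
river: ρ → (7,17,-7)
river: ρ → (-7,11,13)
river: ρ → (13,15,-5)
river: ρ → (-5,15,13)
river: ρ → (13,11,-7)
river: ρ → (-7,17,7)
river: ρ → (7,11,-13)
ρ-cycle length = 10 (tail of 0 descent steps not counted)

10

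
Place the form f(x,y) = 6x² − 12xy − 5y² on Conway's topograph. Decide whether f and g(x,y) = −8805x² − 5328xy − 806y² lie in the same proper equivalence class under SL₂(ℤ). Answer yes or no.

D₁ = 264, D₂ = 264
river cycle of f (length 6): (-5, 12, 6), (6, 12, -5), (-5, 8, 10), (10, 12, -3), (-3, 12, 10), (10, 8, -5)
river cycle of g (length 6): (-5, 12, 6), (6, 12, -5), (-5, 8, 10), (10, 12, -3), (-3, 12, 10), (10, 8, -5)
cycles coincide ⇒ equivalent

yes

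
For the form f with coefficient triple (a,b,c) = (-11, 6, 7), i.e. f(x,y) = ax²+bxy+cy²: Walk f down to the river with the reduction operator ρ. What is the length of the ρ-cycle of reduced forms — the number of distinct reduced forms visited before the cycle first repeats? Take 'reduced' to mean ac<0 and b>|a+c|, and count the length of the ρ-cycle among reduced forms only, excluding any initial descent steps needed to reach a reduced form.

D = 344, ⌊√D⌋ = 18
river: ρ → (7,8,-10)
river: ρ → (-10,12,5)
river: ρ → (5,18,-1)
river: ρ → (-1,18,5)
river: ρ → (5,12,-10)
river: ρ → (-10,8,7)
river: ρ → (7,6,-11)
river: ρ → (-11,16,2)
river: ρ → (2,16,-11)
river: ρ → (-11,6,7)
ρ-cycle length = 10 (tail of 0 descent steps not counted)

10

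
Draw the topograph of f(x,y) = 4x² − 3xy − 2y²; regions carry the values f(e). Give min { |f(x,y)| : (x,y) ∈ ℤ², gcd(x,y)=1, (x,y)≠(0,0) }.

descent: ρ → (-2,3,4)  [lands on river]
river: ρ → (4,5,-1)
river: ρ → (-1,5,4)
river: ρ → (4,3,-2)
river: ρ → (-2,5,2)
river: ρ → (2,3,-4)
river: ρ → (-4,5,1)
river: ρ → (1,5,-4)
river: ρ → (-4,3,2)
river: ρ → (2,5,-2)
closes: descent 1, river 10
min |a| on river = 1

1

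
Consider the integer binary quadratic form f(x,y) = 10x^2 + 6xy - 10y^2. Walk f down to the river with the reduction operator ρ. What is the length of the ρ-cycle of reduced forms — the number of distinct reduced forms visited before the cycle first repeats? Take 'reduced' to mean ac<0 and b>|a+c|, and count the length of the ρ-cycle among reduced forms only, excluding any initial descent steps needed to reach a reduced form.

D = 436, ⌊√D⌋ = 20
river: ρ → (-10,14,6)
river: ρ → (6,10,-14)
river: ρ → (-14,18,2)
river: ρ → (2,18,-14)
river: ρ → (-14,10,6)
river: ρ → (6,14,-10)
river: ρ → (-10,6,10)
river: ρ → (10,14,-6)
river: ρ → (-6,10,14)
river: ρ → (14,18,-2)
river: ρ → (-2,18,14)
river: ρ → (14,10,-6)
river: ρ → (-6,14,10)
river: ρ → (10,6,-10)
ρ-cycle length = 14 (tail of 0 descent steps not counted)

14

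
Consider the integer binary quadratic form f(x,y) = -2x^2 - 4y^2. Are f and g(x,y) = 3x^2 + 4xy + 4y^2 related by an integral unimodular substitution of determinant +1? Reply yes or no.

D₁ = -32, D₂ = -32
f is negative-definite; reduce −f:
−f: reduced (well bottom): (2,0,4) with a≤c, −a<b≤a
flip sign back: reduced form of f is (-2,0,-4)
g: translate: b→-2 (≡4 mod 6), so (3,4,4)→(3,-2,3)
g: flip: (3,-2,3)→(3,2,3)
g: reduced (well bottom): (3,2,3) with a≤c, −a<b≤a
reduced forms (-2, 0, -4) vs (3, 2, 3) ⇒ inequivalent

no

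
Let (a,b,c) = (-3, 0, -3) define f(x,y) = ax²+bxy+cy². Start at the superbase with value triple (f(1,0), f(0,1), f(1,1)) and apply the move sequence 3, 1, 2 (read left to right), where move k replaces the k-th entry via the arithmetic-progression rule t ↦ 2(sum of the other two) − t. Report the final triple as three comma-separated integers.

start (-3,-3,-6) = (f(1,0),f(0,1),f(1,1))
replace slot 3: 2·((-3)+(-3)) − (-6) = -6 → (-3,-3,-6)
replace slot 1: 2·((-3)+(-6)) − (-3) = -15 → (-15,-3,-6)
replace slot 2: 2·((-15)+(-6)) − (-3) = -39 → (-15,-39,-6)

-15,-39,-6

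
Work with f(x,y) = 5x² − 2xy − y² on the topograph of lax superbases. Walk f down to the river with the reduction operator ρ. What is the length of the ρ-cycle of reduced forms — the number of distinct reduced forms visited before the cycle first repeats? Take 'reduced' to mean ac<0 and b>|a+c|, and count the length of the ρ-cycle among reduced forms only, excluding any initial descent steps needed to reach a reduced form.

D = 24, ⌊√D⌋ = 4
descent: ρ → (-1,4,2)  [lands on river]
river: ρ → (2,4,-1)
ρ-cycle length = 2 (tail of 1 descent step not counted)

2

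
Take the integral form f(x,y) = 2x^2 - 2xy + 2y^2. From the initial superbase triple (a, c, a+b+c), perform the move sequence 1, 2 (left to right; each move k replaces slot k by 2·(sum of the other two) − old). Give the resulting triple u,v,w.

start (2,2,2) = (f(1,0),f(0,1),f(1,1))
replace slot 1: 2·(2+2) − 2 = 6 → (6,2,2)
replace slot 2: 2·(6+2) − 2 = 14 → (6,14,2)

6,14,2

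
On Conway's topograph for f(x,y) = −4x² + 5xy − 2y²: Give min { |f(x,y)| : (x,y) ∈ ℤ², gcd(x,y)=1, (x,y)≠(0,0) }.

translate: b→3 (≡-5 mod 8), so (4,-5,2)→(4,3,1)
flip: (4,3,1)→(1,-3,4)
translate: b→1 (≡-3 mod 2), so (1,-3,4)→(1,1,2)
reduced (well bottom): (1,1,2) with a≤c, −a<b≤a
well minimum |f| = |-1| = 1 (negative-definite)

1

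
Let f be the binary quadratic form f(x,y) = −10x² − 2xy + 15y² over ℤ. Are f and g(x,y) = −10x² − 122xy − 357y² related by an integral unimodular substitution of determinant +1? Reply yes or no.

D₁ = 604, D₂ = 604
river cycle of f (length 20): (-10, 18, 7), (7, 24, -1), (-1, 24, 7), (7, 18, -10), (-10, 22, 3), (3, 20, -17), (-17, 14, 6), (6, 22, -5), (-5, 18, 14), (14, 10, -9), … (10 more)
river cycle of g (length 20): (-10, 18, 7), (7, 24, -1), (-1, 24, 7), (7, 18, -10), (-10, 22, 3), (3, 20, -17), (-17, 14, 6), (6, 22, -5), (-5, 18, 14), (14, 10, -9), … (10 more)
cycles coincide ⇒ equivalent

yes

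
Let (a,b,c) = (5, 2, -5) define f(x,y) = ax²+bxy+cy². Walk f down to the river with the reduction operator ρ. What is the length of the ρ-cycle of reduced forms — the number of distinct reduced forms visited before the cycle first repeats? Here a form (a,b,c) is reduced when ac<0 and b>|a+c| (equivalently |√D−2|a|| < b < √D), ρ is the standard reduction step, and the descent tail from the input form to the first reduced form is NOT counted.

D = 104, ⌊√D⌋ = 10
river: ρ → (-5,8,2)
river: ρ → (2,8,-5)
river: ρ → (-5,2,5)
river: ρ → (5,8,-2)
river: ρ → (-2,8,5)
river: ρ → (5,2,-5)
ρ-cycle length = 6 (tail of 0 descent steps not counted)

6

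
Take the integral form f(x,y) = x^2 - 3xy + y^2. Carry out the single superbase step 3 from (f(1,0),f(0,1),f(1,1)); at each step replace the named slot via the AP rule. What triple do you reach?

start (1,1,-1) = (f(1,0),f(0,1),f(1,1))
replace slot 3: 2·(1+1) − (-1) = 5 → (1,1,5)

1,1,5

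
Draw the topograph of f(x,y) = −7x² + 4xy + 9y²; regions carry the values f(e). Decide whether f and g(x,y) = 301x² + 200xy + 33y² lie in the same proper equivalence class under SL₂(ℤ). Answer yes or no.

D₁ = 268, D₂ = 268
river cycle of f (length 10): (9, 14, -2), (-2, 14, 9), (9, 4, -7), (-7, 10, 6), (6, 14, -3), (-3, 16, 1), (1, 16, -3), (-3, 14, 6), (6, 10, -7), (-7, 4, 9)
river cycle of g (length 10): (-2, 14, 9), (9, 4, -7), (-7, 10, 6), (6, 14, -3), (-3, 16, 1), (1, 16, -3), (-3, 14, 6), (6, 10, -7), (-7, 4, 9), (9, 14, -2)
cycles coincide ⇒ equivalent

yes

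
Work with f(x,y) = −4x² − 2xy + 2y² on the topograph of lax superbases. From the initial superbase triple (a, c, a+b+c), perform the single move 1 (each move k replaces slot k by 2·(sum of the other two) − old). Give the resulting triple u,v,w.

start (-4,2,-4) = (f(1,0),f(0,1),f(1,1))
replace slot 1: 2·(2+(-4)) − (-4) = 0 → (0,2,-4)

0,2,-4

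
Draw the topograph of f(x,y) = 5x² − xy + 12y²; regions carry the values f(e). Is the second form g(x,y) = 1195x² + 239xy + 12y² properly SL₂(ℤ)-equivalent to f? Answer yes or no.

D₁ = -239, D₂ = -239
f: reduced (well bottom): (5,-1,12) with a≤c, −a<b≤a
g: flip: (1195,239,12)→(12,-239,1195)
g: translate: b→1 (≡-239 mod 24), so (12,-239,1195)→(12,1,5)
g: flip: (12,1,5)→(5,-1,12)
g: reduced (well bottom): (5,-1,12) with a≤c, −a<b≤a
reduced forms (5, -1, 12) vs (5, -1, 12) ⇒ equivalent

yes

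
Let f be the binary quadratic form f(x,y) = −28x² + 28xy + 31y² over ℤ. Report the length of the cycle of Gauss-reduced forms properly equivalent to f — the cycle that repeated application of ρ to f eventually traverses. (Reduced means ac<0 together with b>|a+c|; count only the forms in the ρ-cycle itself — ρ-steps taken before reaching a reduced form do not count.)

D = 4256, ⌊√D⌋ = 65
river: ρ → (31,34,-25)
river: ρ → (-25,16,40)
river: ρ → (40,64,-1)
river: ρ → (-1,64,40)
river: ρ → (40,16,-25)
river: ρ → (-25,34,31)
river: ρ → (31,28,-28)
river: ρ → (-28,28,31)
ρ-cycle length = 8 (tail of 0 descent steps not counted)

8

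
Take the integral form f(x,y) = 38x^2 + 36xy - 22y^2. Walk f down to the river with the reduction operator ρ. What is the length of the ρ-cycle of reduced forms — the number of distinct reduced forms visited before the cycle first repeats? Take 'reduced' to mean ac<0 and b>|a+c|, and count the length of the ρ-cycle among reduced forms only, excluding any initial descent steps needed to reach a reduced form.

D = 4640, ⌊√D⌋ = 68
river: ρ → (-22,52,22)
river: ρ → (22,36,-38)
river: ρ → (-38,40,20)
river: ρ → (20,40,-38)
river: ρ → (-38,36,22)
river: ρ → (22,52,-22)
river: ρ → (-22,36,38)
river: ρ → (38,40,-20)
river: ρ → (-20,40,38)
river: ρ → (38,36,-22)
ρ-cycle length = 10 (tail of 0 descent steps not counted)

10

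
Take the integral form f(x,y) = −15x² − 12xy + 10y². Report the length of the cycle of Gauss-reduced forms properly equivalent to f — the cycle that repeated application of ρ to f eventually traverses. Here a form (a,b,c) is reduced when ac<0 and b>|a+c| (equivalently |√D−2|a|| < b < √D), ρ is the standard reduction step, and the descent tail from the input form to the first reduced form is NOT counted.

D = 744, ⌊√D⌋ = 27
descent: ρ → (10,12,-15)  [lands on river]
river: ρ → (-15,18,7)
river: ρ → (7,24,-6)
river: ρ → (-6,24,7)
river: ρ → (7,18,-15)
river: ρ → (-15,12,10)
river: ρ → (10,8,-17)
river: ρ → (-17,26,1)
river: ρ → (1,26,-17)
river: ρ → (-17,8,10)
ρ-cycle length = 10 (tail of 1 descent step not counted)

10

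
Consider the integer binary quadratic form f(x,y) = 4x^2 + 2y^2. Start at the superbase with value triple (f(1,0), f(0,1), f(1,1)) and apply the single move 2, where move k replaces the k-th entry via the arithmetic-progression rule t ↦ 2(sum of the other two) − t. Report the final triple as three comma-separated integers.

start (4,2,6) = (f(1,0),f(0,1),f(1,1))
replace slot 2: 2·(4+6) − 2 = 18 → (4,18,6)

4,18,6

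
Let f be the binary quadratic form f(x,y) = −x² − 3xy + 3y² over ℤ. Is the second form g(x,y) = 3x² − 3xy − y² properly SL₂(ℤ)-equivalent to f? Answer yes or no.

D₁ = 21, D₂ = 21
river cycle of f (length 2): (3, 3, -1), (-1, 3, 3)
river cycle of g (length 2): (-1, 3, 3), (3, 3, -1)
cycles coincide ⇒ equivalent

yes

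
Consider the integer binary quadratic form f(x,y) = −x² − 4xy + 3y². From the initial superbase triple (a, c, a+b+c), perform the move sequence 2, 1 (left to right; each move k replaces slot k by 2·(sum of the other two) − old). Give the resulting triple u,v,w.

start (-1,3,-2) = (f(1,0),f(0,1),f(1,1))
replace slot 2: 2·((-1)+(-2)) − 3 = -9 → (-1,-9,-2)
replace slot 1: 2·((-9)+(-2)) − (-1) = -21 → (-21,-9,-2)

-21,-9,-2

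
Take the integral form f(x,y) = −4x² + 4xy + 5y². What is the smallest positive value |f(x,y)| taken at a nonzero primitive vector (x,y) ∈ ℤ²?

river: ρ → (5,6,-3)
river: ρ → (-3,6,5)
river: ρ → (5,4,-4)
river: ρ → (-4,4,5)
closes: descent 0, river 4
min |a| on river = 3

3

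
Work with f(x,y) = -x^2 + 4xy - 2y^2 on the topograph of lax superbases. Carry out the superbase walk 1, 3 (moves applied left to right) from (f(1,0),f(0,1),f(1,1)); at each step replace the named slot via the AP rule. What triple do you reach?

start (-1,-2,1) = (f(1,0),f(0,1),f(1,1))
replace slot 1: 2·((-2)+1) − (-1) = -1 → (-1,-2,1)
replace slot 3: 2·((-1)+(-2)) − 1 = -7 → (-1,-2,-7)

-1,-2,-7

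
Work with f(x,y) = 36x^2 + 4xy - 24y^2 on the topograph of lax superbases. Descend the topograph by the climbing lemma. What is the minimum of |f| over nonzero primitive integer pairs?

descent: ρ → (-24,44,16)  [lands on river]
river: ρ → (16,52,-12)
river: ρ → (-12,44,32)
river: ρ → (32,20,-24)
river: ρ → (-24,28,28)
river: ρ → (28,28,-24)
river: ρ → (-24,20,32)
river: ρ → (32,44,-12)
river: ρ → (-12,52,16)
river: ρ → (16,44,-24)
river: ρ → (-24,52,8)
river: ρ → (8,44,-48)
river: ρ → (-48,52,4)
river: ρ → (4,52,-48)
river: ρ → (-48,44,8)
river: ρ → (8,52,-24)
closes: descent 1, river 16
min |a| on river = 4

4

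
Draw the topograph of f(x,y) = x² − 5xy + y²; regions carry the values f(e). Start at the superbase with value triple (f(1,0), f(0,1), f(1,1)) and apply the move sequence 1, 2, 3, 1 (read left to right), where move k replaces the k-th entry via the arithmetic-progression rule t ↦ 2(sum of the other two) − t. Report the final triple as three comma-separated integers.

start (1,1,-3) = (f(1,0),f(0,1),f(1,1))
replace slot 1: 2·(1+(-3)) − 1 = -5 → (-5,1,-3)
replace slot 2: 2·((-5)+(-3)) − 1 = -17 → (-5,-17,-3)
replace slot 3: 2·((-5)+(-17)) − (-3) = -41 → (-5,-17,-41)
replace slot 1: 2·((-17)+(-41)) − (-5) = -111 → (-111,-17,-41)

-111,-17,-41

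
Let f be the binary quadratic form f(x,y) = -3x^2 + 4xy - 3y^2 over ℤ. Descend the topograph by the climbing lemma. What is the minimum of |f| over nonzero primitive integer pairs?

translate: b→2 (≡-4 mod 6), so (3,-4,3)→(3,2,2)
flip: (3,2,2)→(2,-2,3)
translate: b→2 (≡-2 mod 4), so (2,-2,3)→(2,2,3)
reduced (well bottom): (2,2,3) with a≤c, −a<b≤a
well minimum |f| = |-2| = 2 (negative-definite)

2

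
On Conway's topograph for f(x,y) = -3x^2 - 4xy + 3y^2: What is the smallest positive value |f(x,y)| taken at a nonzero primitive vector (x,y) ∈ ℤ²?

descent: ρ → (3,4,-3)  [lands on river]
river: ρ → (-3,2,4)
river: ρ → (4,6,-1)
river: ρ → (-1,6,4)
river: ρ → (4,2,-3)
river: ρ → (-3,4,3)
river: ρ → (3,2,-4)
river: ρ → (-4,6,1)
river: ρ → (1,6,-4)
river: ρ → (-4,2,3)
closes: descent 1, river 10
min |a| on river = 1

1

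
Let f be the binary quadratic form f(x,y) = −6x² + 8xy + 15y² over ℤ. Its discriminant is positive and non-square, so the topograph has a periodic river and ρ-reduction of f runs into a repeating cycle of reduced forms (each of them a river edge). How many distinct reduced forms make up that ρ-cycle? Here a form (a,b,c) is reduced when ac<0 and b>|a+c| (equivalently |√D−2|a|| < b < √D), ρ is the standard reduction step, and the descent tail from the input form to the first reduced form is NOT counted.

D = 424, ⌊√D⌋ = 20
descent: ρ → (15,-8,-6)
descent: ρ → (-6,20,1)  [lands on river]
river: ρ → (1,20,-6)
river: ρ → (-6,16,7)
river: ρ → (7,12,-10)
river: ρ → (-10,8,9)
river: ρ → (9,10,-9)
river: ρ → (-9,8,10)
river: ρ → (10,12,-7)
river: ρ → (-7,16,6)
river: ρ → (6,20,-1)
river: ρ → (-1,20,6)
river: ρ → (6,16,-7)
river: ρ → (-7,12,10)
river: ρ → (10,8,-9)
river: ρ → (-9,10,9)
river: ρ → (9,8,-10)
river: ρ → (-10,12,7)
river: ρ → (7,16,-6)
ρ-cycle length = 18 (tail of 2 descent steps not counted)

18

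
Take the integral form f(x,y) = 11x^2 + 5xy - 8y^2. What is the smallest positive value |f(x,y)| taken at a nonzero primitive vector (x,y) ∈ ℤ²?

river: ρ → (-8,11,8)
river: ρ → (8,5,-11)
river: ρ → (-11,17,2)
river: ρ → (2,19,-2)
river: ρ → (-2,17,11)
river: ρ → (11,5,-8)
closes: descent 0, river 6
min |a| on river = 2

2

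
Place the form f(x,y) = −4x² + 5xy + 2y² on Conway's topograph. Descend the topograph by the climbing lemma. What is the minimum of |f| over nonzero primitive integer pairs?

river: ρ → (2,7,-1)
river: ρ → (-1,7,2)
river: ρ → (2,5,-4)
river: ρ → (-4,3,3)
river: ρ → (3,3,-4)
river: ρ → (-4,5,2)
closes: descent 0, river 6
min |a| on river = 1

1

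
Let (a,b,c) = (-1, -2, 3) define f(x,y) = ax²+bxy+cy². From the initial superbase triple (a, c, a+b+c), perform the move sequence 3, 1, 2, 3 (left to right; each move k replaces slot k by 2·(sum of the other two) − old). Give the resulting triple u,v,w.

start (-1,3,0) = (f(1,0),f(0,1),f(1,1))
replace slot 3: 2·((-1)+3) − 0 = 4 → (-1,3,4)
replace slot 1: 2·(3+4) − (-1) = 15 → (15,3,4)
replace slot 2: 2·(15+4) − 3 = 35 → (15,35,4)
replace slot 3: 2·(15+35) − 4 = 96 → (15,35,96)

15,35,96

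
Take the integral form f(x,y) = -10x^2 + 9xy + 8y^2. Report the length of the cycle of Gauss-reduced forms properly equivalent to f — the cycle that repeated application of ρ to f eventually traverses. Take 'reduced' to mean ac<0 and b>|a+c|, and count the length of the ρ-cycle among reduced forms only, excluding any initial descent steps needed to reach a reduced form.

D = 401, ⌊√D⌋ = 20
river: ρ → (8,7,-11)
river: ρ → (-11,15,4)
river: ρ → (4,17,-7)
river: ρ → (-7,11,10)
river: ρ → (10,9,-8)
river: ρ → (-8,7,11)
river: ρ → (11,15,-4)
river: ρ → (-4,17,7)
river: ρ → (7,11,-10)
river: ρ → (-10,9,8)
ρ-cycle length = 10 (tail of 0 descent steps not counted)

10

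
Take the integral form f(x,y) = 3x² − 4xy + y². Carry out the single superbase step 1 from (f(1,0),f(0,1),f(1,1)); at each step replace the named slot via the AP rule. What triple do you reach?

start (3,1,0) = (f(1,0),f(0,1),f(1,1))
replace slot 1: 2·(1+0) − 3 = -1 → (-1,1,0)

-1,1,0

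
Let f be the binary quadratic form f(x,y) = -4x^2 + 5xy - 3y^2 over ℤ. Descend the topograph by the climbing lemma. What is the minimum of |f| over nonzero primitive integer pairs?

translate: b→3 (≡-5 mod 8), so (4,-5,3)→(4,3,2)
flip: (4,3,2)→(2,-3,4)
translate: b→1 (≡-3 mod 4), so (2,-3,4)→(2,1,3)
reduced (well bottom): (2,1,3) with a≤c, −a<b≤a
well minimum |f| = |-2| = 2 (negative-definite)

2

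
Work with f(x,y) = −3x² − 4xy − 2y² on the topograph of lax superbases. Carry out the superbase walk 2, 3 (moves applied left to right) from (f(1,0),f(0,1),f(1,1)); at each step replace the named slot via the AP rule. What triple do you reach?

start (-3,-2,-9) = (f(1,0),f(0,1),f(1,1))
replace slot 2: 2·((-3)+(-9)) − (-2) = -22 → (-3,-22,-9)
replace slot 3: 2·((-3)+(-22)) − (-9) = -41 → (-3,-22,-41)

-3,-22,-41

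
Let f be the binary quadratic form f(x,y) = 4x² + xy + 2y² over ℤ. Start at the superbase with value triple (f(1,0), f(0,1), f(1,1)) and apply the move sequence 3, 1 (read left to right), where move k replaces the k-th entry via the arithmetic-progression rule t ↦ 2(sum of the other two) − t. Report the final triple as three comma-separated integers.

start (4,2,7) = (f(1,0),f(0,1),f(1,1))
replace slot 3: 2·(4+2) − 7 = 5 → (4,2,5)
replace slot 1: 2·(2+5) − 4 = 10 → (10,2,5)

10,2,5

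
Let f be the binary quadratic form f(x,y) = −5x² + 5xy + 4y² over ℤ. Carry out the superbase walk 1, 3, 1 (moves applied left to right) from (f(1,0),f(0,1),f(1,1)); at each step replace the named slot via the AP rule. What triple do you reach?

start (-5,4,4) = (f(1,0),f(0,1),f(1,1))
replace slot 1: 2·(4+4) − (-5) = 21 → (21,4,4)
replace slot 3: 2·(21+4) − 4 = 46 → (21,4,46)
replace slot 1: 2·(4+46) − 21 = 79 → (79,4,46)

79,4,46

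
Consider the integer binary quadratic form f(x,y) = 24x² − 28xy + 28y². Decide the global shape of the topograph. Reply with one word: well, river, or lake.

D = b²−4ac = (-28)² − 4·24·28 = -1904
D < 0 ⇒ definite ⇒ every region one sign ⇒ single well

well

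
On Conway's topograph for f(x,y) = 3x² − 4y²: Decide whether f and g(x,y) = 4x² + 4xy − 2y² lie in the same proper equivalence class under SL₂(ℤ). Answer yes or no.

D₁ = 48, D₂ = 48
river cycle of f (length 2): (3, 6, -1), (-1, 6, 3)
river cycle of g (length 2): (-2, 4, 4), (4, 4, -2)
cycles differ ⇒ inequivalent

no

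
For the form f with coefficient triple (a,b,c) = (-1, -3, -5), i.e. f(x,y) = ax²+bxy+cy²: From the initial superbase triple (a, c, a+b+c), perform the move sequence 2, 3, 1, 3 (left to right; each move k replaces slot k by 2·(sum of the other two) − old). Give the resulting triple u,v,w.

start (-1,-5,-9) = (f(1,0),f(0,1),f(1,1))
replace slot 2: 2·((-1)+(-9)) − (-5) = -15 → (-1,-15,-9)
replace slot 3: 2·((-1)+(-15)) − (-9) = -23 → (-1,-15,-23)
replace slot 1: 2·((-15)+(-23)) − (-1) = -75 → (-75,-15,-23)
replace slot 3: 2·((-75)+(-15)) − (-23) = -157 → (-75,-15,-157)

-75,-15,-157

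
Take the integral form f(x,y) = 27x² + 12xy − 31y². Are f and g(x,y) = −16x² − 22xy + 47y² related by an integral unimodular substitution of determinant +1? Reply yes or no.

D₁ = 3492, D₂ = 3492
river cycle of f (length 18): (-31, 50, 8), (8, 46, -43), (-43, 40, 11), (11, 48, -27), (-27, 6, 32), (32, 58, -1), (-1, 58, 32), (32, 6, -27), (-27, 48, 11), (11, 40, -43), … (8 more)
river cycle of g (length 18): (-16, 42, 27), (27, 12, -31), (-31, 50, 8), (8, 46, -43), (-43, 40, 11), (11, 48, -27), (-27, 6, 32), (32, 58, -1), (-1, 58, 32), (32, 6, -27), … (8 more)
cycles coincide ⇒ equivalent

yes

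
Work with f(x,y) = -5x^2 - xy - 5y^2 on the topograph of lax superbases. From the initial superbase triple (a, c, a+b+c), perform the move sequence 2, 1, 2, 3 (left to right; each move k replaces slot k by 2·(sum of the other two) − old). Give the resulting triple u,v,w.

start (-5,-5,-11) = (f(1,0),f(0,1),f(1,1))
replace slot 2: 2·((-5)+(-11)) − (-5) = -27 → (-5,-27,-11)
replace slot 1: 2·((-27)+(-11)) − (-5) = -71 → (-71,-27,-11)
replace slot 2: 2·((-71)+(-11)) − (-27) = -137 → (-71,-137,-11)
replace slot 3: 2·((-71)+(-137)) − (-11) = -405 → (-71,-137,-405)

-71,-137,-405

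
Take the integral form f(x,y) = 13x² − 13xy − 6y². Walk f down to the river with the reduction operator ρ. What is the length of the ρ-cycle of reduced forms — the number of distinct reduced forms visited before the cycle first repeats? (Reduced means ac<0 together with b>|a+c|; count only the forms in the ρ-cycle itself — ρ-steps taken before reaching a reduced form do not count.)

D = 481, ⌊√D⌋ = 21
descent: ρ → (-6,13,13)  [lands on river]
river: ρ → (13,13,-6)
river: ρ → (-6,11,15)
river: ρ → (15,19,-2)
river: ρ → (-2,21,5)
river: ρ → (5,19,-6)
river: ρ → (-6,17,8)
river: ρ → (8,15,-8)
river: ρ → (-8,17,6)
river: ρ → (6,19,-5)
river: ρ → (-5,21,2)
river: ρ → (2,19,-15)
river: ρ → (-15,11,6)
river: ρ → (6,13,-13)
river: ρ → (-13,13,6)
river: ρ → (6,11,-15)
river: ρ → (-15,19,2)
river: ρ → (2,21,-5)
river: ρ → (-5,19,6)
river: ρ → (6,17,-8)
river: ρ → (-8,15,8)
river: ρ → (8,17,-6)
river: ρ → (-6,19,5)
river: ρ → (5,21,-2)
river: ρ → (-2,19,15)
river: ρ → (15,11,-6)
ρ-cycle length = 26 (tail of 1 descent step not counted)

26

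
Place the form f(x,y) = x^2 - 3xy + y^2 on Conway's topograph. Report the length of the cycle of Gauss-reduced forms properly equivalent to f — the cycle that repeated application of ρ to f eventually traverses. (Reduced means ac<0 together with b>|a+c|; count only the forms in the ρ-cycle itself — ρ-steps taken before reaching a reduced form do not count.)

D = 5, ⌊√D⌋ = 2
descent: ρ → (1,1,-1)  [lands on river]
river: ρ → (-1,1,1)
ρ-cycle length = 2 (tail of 1 descent step not counted)

2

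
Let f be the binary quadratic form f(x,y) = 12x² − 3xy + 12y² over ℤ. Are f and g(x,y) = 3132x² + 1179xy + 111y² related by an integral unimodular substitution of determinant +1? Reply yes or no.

D₁ = -567, D₂ = -567
f: flip: (12,-3,12)→(12,3,12)
f: reduced (well bottom): (12,3,12) with a≤c, −a<b≤a
g: flip: (3132,1179,111)→(111,-1179,3132)
g: translate: b→-69 (≡-1179 mod 222), so (111,-1179,3132)→(111,-69,12)
g: flip: (111,-69,12)→(12,69,111)
g: translate: b→-3 (≡69 mod 24), so (12,69,111)→(12,-3,12)
g: flip: (12,-3,12)→(12,3,12)
g: reduced (well bottom): (12,3,12) with a≤c, −a<b≤a
reduced forms (12, 3, 12) vs (12, 3, 12) ⇒ equivalent

yes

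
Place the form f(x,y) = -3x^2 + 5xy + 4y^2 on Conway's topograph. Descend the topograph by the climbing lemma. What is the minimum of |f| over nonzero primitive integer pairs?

river: ρ → (4,3,-4)
river: ρ → (-4,5,3)
river: ρ → (3,7,-2)
river: ρ → (-2,5,6)
river: ρ → (6,7,-1)
river: ρ → (-1,7,6)
river: ρ → (6,5,-2)
river: ρ → (-2,7,3)
river: ρ → (3,5,-4)
river: ρ → (-4,3,4)
river: ρ → (4,5,-3)
river: ρ → (-3,7,2)
river: ρ → (2,5,-6)
river: ρ → (-6,7,1)
river: ρ → (1,7,-6)
river: ρ → (-6,5,2)
river: ρ → (2,7,-3)
river: ρ → (-3,5,4)
closes: descent 0, river 18
min |a| on river = 1

1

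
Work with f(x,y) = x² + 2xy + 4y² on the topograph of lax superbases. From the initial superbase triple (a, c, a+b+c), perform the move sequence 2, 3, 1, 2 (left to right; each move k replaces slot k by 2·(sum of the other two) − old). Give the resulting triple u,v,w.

start (1,4,7) = (f(1,0),f(0,1),f(1,1))
replace slot 2: 2·(1+7) − 4 = 12 → (1,12,7)
replace slot 3: 2·(1+12) − 7 = 19 → (1,12,19)
replace slot 1: 2·(12+19) − 1 = 61 → (61,12,19)
replace slot 2: 2·(61+19) − 12 = 148 → (61,148,19)

61,148,19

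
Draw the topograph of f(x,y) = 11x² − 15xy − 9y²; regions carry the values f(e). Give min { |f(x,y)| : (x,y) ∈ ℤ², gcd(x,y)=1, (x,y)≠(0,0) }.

descent: ρ → (-9,15,11)  [lands on river]
river: ρ → (11,7,-13)
river: ρ → (-13,19,5)
river: ρ → (5,21,-9)
closes: descent 1, river 4
min |a| on river = 5

5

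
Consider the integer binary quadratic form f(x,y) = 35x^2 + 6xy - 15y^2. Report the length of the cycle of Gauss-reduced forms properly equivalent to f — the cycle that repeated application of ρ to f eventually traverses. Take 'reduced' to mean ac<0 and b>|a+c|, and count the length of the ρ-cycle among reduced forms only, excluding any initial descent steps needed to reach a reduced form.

D = 2136, ⌊√D⌋ = 46
descent: ρ → (-15,24,26)  [lands on river]
river: ρ → (26,28,-13)
river: ρ → (-13,24,30)
river: ρ → (30,36,-7)
river: ρ → (-7,34,35)
river: ρ → (35,36,-6)
river: ρ → (-6,36,35)
river: ρ → (35,34,-7)
river: ρ → (-7,36,30)
river: ρ → (30,24,-13)
river: ρ → (-13,28,26)
river: ρ → (26,24,-15)
river: ρ → (-15,36,14)
river: ρ → (14,20,-31)
river: ρ → (-31,42,3)
river: ρ → (3,42,-31)
river: ρ → (-31,20,14)
river: ρ → (14,36,-15)
ρ-cycle length = 18 (tail of 1 descent step not counted)

18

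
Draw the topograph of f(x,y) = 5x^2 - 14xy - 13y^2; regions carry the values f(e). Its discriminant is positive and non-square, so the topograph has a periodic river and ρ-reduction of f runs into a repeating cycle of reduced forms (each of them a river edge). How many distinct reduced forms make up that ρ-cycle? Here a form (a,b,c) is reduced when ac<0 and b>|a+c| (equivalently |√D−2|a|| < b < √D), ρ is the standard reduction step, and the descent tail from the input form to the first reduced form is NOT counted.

D = 456, ⌊√D⌋ = 21
descent: ρ → (-13,14,5)  [lands on river]
river: ρ → (5,16,-10)
river: ρ → (-10,4,11)
river: ρ → (11,18,-3)
river: ρ → (-3,18,11)
river: ρ → (11,4,-10)
river: ρ → (-10,16,5)
river: ρ → (5,14,-13)
river: ρ → (-13,12,6)
river: ρ → (6,12,-13)
ρ-cycle length = 10 (tail of 1 descent step not counted)

10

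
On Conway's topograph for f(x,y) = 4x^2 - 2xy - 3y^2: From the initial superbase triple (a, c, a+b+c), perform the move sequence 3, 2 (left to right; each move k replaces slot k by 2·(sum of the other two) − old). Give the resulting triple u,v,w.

start (4,-3,-1) = (f(1,0),f(0,1),f(1,1))
replace slot 3: 2·(4+(-3)) − (-1) = 3 → (4,-3,3)
replace slot 2: 2·(4+3) − (-3) = 17 → (4,17,3)

4,17,3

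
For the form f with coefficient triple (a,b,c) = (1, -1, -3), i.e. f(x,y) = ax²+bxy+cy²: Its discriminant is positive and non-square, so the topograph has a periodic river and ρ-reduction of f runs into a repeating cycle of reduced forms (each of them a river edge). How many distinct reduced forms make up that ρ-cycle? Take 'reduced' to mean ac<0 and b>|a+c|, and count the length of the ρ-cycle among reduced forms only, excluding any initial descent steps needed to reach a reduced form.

D = 13, ⌊√D⌋ = 3
descent: ρ → (-3,1,1)
descent: ρ → (1,3,-1)  [lands on river]
river: ρ → (-1,3,1)
ρ-cycle length = 2 (tail of 2 descent steps not counted)

2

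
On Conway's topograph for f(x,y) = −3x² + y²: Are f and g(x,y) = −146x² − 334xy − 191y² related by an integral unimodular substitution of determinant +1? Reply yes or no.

D₁ = 12, D₂ = 12
river cycle of f (length 2): (1, 2, -2), (-2, 2, 1)
river cycle of g (length 2): (1, 2, -2), (-2, 2, 1)
cycles coincide ⇒ equivalent

yes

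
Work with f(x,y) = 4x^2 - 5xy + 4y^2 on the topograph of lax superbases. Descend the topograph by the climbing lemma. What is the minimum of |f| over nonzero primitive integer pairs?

translate: b→3 (≡-5 mod 8), so (4,-5,4)→(4,3,3)
flip: (4,3,3)→(3,-3,4)
translate: b→3 (≡-3 mod 6), so (3,-3,4)→(3,3,4)
reduced (well bottom): (3,3,4) with a≤c, −a<b≤a
well minimum = a = 3

3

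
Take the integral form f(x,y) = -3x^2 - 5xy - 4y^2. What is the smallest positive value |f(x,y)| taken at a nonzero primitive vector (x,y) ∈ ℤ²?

translate: b→-1 (≡5 mod 6), so (3,5,4)→(3,-1,2)
flip: (3,-1,2)→(2,1,3)
reduced (well bottom): (2,1,3) with a≤c, −a<b≤a
well minimum |f| = |-2| = 2 (negative-definite)

2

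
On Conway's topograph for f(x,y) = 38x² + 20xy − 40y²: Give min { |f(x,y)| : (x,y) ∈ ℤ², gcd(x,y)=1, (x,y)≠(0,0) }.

river: ρ → (-40,60,18)
river: ρ → (18,48,-58)
river: ρ → (-58,68,8)
river: ρ → (8,76,-22)
river: ρ → (-22,56,38)
river: ρ → (38,20,-40)
closes: descent 0, river 6
min |a| on river = 8

8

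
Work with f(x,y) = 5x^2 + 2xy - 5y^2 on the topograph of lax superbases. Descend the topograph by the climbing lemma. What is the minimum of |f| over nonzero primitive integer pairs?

river: ρ → (-5,8,2)
river: ρ → (2,8,-5)
river: ρ → (-5,2,5)
river: ρ → (5,8,-2)
river: ρ → (-2,8,5)
river: ρ → (5,2,-5)
closes: descent 0, river 6
min |a| on river = 2

2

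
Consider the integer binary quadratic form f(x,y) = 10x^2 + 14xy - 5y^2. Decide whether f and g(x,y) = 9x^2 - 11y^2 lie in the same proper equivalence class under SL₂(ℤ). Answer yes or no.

D₁ = 396, D₂ = 396
river cycle of f (length 4): (-5, 16, 7), (7, 12, -9), (-9, 6, 10), (10, 14, -5)
river cycle of g (length 2): (9, 18, -2), (-2, 18, 9)
cycles differ ⇒ inequivalent

no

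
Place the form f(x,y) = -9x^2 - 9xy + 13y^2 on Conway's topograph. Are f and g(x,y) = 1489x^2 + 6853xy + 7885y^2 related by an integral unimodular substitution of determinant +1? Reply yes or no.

D₁ = 549, D₂ = 549
river cycle of f (length 6): (13, 9, -9), (-9, 9, 13), (13, 17, -5), (-5, 23, 1), (1, 23, -5), (-5, 17, 13)
river cycle of g (length 6): (13, 9, -9), (-9, 9, 13), (13, 17, -5), (-5, 23, 1), (1, 23, -5), (-5, 17, 13)
cycles coincide ⇒ equivalent

yes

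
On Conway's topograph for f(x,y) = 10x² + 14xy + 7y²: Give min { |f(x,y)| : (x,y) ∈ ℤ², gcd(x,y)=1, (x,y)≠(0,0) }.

translate: b→-6 (≡14 mod 20), so (10,14,7)→(10,-6,3)
flip: (10,-6,3)→(3,6,10)
translate: b→0 (≡6 mod 6), so (3,6,10)→(3,0,7)
reduced (well bottom): (3,0,7) with a≤c, −a<b≤a
well minimum = a = 3

3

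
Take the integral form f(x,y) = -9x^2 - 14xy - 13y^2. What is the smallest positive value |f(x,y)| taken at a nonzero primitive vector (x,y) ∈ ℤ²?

translate: b→-4 (≡14 mod 18), so (9,14,13)→(9,-4,8)
flip: (9,-4,8)→(8,4,9)
reduced (well bottom): (8,4,9) with a≤c, −a<b≤a
well minimum |f| = |-8| = 8 (negative-definite)

8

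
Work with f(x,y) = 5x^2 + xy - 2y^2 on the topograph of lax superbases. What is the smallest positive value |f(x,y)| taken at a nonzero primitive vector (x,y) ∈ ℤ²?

descent: ρ → (-2,3,4)  [lands on river]
river: ρ → (4,5,-1)
river: ρ → (-1,5,4)
river: ρ → (4,3,-2)
river: ρ → (-2,5,2)
river: ρ → (2,3,-4)
river: ρ → (-4,5,1)
river: ρ → (1,5,-4)
river: ρ → (-4,3,2)
river: ρ → (2,5,-2)
closes: descent 1, river 10
min |a| on river = 1

1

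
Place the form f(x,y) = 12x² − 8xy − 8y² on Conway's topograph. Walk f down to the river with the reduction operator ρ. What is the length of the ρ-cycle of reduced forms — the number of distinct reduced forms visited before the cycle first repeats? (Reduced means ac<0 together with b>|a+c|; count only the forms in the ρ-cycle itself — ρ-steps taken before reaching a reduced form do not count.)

D = 448, ⌊√D⌋ = 21
descent: ρ → (-8,8,12)  [lands on river]
river: ρ → (12,16,-4)
river: ρ → (-4,16,12)
river: ρ → (12,8,-8)
ρ-cycle length = 4 (tail of 1 descent step not counted)

4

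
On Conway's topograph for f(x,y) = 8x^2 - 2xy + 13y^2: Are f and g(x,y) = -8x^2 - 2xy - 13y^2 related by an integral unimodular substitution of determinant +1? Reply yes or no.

D₁ = -412, D₂ = -412
f: reduced (well bottom): (8,-2,13) with a≤c, −a<b≤a
g is negative-definite; reduce −g:
−g: reduced (well bottom): (8,2,13) with a≤c, −a<b≤a
flip sign back: reduced form of g is (-8,-2,-13)
reduced forms (8, -2, 13) vs (-8, -2, -13) ⇒ inequivalent

no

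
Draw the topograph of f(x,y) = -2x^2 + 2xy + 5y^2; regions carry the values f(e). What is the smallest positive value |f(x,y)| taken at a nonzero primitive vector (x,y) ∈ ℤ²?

descent: ρ → (5,-2,-2)
descent: ρ → (-2,6,1)  [lands on river]
river: ρ → (1,6,-2)
closes: descent 2, river 2
min |a| on river = 1

1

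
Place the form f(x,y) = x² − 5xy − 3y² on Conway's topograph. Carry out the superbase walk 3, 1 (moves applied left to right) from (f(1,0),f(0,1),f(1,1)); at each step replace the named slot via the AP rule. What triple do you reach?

start (1,-3,-7) = (f(1,0),f(0,1),f(1,1))
replace slot 3: 2·(1+(-3)) − (-7) = 3 → (1,-3,3)
replace slot 1: 2·((-3)+3) − 1 = -1 → (-1,-3,3)

-1,-3,3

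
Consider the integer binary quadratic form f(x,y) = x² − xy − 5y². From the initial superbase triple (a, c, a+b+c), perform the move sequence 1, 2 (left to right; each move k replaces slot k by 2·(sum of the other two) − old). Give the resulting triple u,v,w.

start (1,-5,-5) = (f(1,0),f(0,1),f(1,1))
replace slot 1: 2·((-5)+(-5)) − 1 = -21 → (-21,-5,-5)
replace slot 2: 2·((-21)+(-5)) − (-5) = -47 → (-21,-47,-5)

-21,-47,-5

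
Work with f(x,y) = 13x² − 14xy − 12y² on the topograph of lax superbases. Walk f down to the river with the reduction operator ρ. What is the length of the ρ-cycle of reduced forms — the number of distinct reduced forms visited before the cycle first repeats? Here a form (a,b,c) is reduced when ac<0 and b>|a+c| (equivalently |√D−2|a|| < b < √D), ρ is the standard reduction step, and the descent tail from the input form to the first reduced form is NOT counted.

D = 820, ⌊√D⌋ = 28
descent: ρ → (-12,14,13)  [lands on river]
river: ρ → (13,12,-13)
river: ρ → (-13,14,12)
river: ρ → (12,10,-15)
river: ρ → (-15,20,7)
river: ρ → (7,22,-12)
river: ρ → (-12,26,3)
river: ρ → (3,28,-3)
river: ρ → (-3,26,12)
river: ρ → (12,22,-7)
river: ρ → (-7,20,15)
river: ρ → (15,10,-12)
ρ-cycle length = 12 (tail of 1 descent step not counted)

12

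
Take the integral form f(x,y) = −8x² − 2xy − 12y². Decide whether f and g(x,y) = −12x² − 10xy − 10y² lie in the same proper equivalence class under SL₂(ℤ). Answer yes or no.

D₁ = -380, D₂ = -380
f is negative-definite; reduce −f:
−f: reduced (well bottom): (8,2,12) with a≤c, −a<b≤a
flip sign back: reduced form of f is (-8,-2,-12)
g is negative-definite; reduce −g:
−g: flip: (12,10,10)→(10,-10,12)
−g: translate: b→10 (≡-10 mod 20), so (10,-10,12)→(10,10,12)
−g: reduced (well bottom): (10,10,12) with a≤c, −a<b≤a
flip sign back: reduced form of g is (-10,-10,-12)
reduced forms (-8, -2, -12) vs (-10, -10, -12) ⇒ inequivalent

no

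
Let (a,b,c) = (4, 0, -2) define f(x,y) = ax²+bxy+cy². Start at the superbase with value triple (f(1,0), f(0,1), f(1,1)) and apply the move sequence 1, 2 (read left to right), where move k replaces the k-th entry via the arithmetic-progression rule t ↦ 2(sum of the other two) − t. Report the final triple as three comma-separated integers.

start (4,-2,2) = (f(1,0),f(0,1),f(1,1))
replace slot 1: 2·((-2)+2) − 4 = -4 → (-4,-2,2)
replace slot 2: 2·((-4)+2) − (-2) = -2 → (-4,-2,2)

-4,-2,2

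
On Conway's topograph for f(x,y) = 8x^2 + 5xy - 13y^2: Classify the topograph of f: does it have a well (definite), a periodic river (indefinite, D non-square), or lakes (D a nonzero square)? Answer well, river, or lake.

D = b²−4ac = 5² − 4·8·(-13) = 441
D = 21² is a perfect square ⇒ form factors over ℤ ⇒ lakes

lake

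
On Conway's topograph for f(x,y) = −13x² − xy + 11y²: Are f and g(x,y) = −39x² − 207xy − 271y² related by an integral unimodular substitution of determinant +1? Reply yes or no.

D₁ = 573, D₂ = 573
river cycle of f (length 4): (11, 23, -1), (-1, 23, 11), (11, 21, -3), (-3, 21, 11)
river cycle of g (length 4): (-1, 23, 11), (11, 21, -3), (-3, 21, 11), (11, 23, -1)
cycles coincide ⇒ equivalent

yes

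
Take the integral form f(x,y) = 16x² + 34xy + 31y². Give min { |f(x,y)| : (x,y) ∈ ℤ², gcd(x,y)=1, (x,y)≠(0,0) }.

translate: b→2 (≡34 mod 32), so (16,34,31)→(16,2,13)
flip: (16,2,13)→(13,-2,16)
reduced (well bottom): (13,-2,16) with a≤c, −a<b≤a
well minimum = a = 13

13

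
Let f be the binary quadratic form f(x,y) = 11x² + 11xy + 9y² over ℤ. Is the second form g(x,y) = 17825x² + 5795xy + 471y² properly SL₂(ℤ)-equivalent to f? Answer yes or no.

D₁ = -275, D₂ = -275
f: flip: (11,11,9)→(9,-11,11)
f: translate: b→7 (≡-11 mod 18), so (9,-11,11)→(9,7,9)
f: reduced (well bottom): (9,7,9) with a≤c, −a<b≤a
g: flip: (17825,5795,471)→(471,-5795,17825)
g: translate: b→-143 (≡-5795 mod 942), so (471,-5795,17825)→(471,-143,11)
g: flip: (471,-143,11)→(11,143,471)
g: translate: b→11 (≡143 mod 22), so (11,143,471)→(11,11,9)
g: flip: (11,11,9)→(9,-11,11)
g: translate: b→7 (≡-11 mod 18), so (9,-11,11)→(9,7,9)
g: reduced (well bottom): (9,7,9) with a≤c, −a<b≤a
reduced forms (9, 7, 9) vs (9, 7, 9) ⇒ equivalent

yes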